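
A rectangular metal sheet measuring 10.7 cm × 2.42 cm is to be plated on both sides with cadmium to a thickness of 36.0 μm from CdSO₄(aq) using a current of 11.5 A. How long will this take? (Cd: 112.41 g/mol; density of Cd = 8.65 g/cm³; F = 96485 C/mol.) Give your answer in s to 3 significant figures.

Plated area = 2 × 10.7 × 2.42 = 51.79 cm²
Volume = 51.79 × 36.0×10⁻⁴ cm = 0.1864 cm³
m(Cd) = 0.1864 × 8.65 = 1.612 g
n(Cd) = 1.612 / 112.41 = 0.01434 mol; n(e⁻) = 2 × 0.01434 = 0.02868 mol
Q = 0.02868 × 96485 = 2767 C
t = 2767 / 11.5 = 240.6 s

241 s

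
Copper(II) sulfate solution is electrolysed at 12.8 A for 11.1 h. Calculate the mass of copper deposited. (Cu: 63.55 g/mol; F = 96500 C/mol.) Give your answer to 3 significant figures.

168 g

Q = 12.8 A × 39960 s = 5.115×10^5 C
n(e⁻) = Q/F = 5.115×10^5/96500 = 5.301 mol
Cu²⁺ + 2e⁻ → Cu, so n(Cu) = 5.301 / 2 = 2.651 mol
m = 2.651 × 63.55 = 168 g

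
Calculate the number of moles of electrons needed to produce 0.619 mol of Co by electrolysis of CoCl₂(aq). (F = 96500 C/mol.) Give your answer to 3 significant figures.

1.24 mol

Co²⁺ + 2e⁻ → Co, so n(e⁻) = 2 × 0.619 = 1.238 mol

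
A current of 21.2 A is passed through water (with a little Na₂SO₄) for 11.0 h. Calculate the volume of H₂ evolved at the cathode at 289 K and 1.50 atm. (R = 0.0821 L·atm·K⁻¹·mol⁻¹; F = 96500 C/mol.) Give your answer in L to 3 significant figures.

68.8 L

Charge passed = 21.2 × 39600 = 8.395×10^5 C
Moles of electrons = 8.395×10^5 / 96500 = 8.699 mol
2H⁺ + 2e⁻ → H₂, so n(H₂) = 8.699 / 2 = 4.350 mol
V = nRT/P = 4.350 × 0.0821 × 289 / 1.50 = 68.81 L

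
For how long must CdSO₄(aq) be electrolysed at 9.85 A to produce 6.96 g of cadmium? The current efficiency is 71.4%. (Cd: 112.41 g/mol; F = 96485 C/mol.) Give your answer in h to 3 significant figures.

0.472 h

n(Cd) = 6.96 / 112.41 = 0.06192 mol
Cd²⁺ + 2e⁻ → Cd, so n(e⁻) = 2 × 0.06192 = 0.1238 mol
Q = 0.1238 × 96485 / 0.714 = 16730 C
t = Q / I = 16730 / 9.85 = 1698 s = 0.472 h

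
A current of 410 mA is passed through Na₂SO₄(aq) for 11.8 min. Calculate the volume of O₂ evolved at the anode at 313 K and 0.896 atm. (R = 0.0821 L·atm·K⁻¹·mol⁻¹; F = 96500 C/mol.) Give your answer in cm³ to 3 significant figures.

Q = 0.410 A × 708 s = 290.3 C
n(e⁻) = 290.3 / 96500 = 0.003008 mol
2H₂O → O₂ + 4H⁺ + 4e⁻, so n(O₂) = 0.003008 / 4 = 7.520×10^-4 mol
V = nRT/P = 7.520×10^-4 × 0.0821 × 313 / 0.896 = 0.02157 L
= 21.6 cm³

21.6 cm³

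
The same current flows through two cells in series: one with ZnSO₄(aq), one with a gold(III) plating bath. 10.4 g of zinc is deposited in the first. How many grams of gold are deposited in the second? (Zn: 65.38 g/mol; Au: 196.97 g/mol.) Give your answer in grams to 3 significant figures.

20.9 g

n(Zn) = 10.4 / 65.38 = 0.1591 mol
Zn²⁺ + 2e⁻ → Zn, so n(e⁻) = 2 × 0.1591 = 0.3182 mol
In series, the same 0.3182 mol of electrons flows through the second cell.
Au³⁺ + 3e⁻ → Au, so n(Au) = 0.3182 / 3 = 0.1061 mol
m(Au) = 0.1061 × 196.97 = 20.9 g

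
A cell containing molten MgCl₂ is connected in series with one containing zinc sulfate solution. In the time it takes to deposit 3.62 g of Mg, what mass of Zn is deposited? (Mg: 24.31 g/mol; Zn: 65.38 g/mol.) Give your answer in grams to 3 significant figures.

n(Mg) = 3.62 / 24.31 = 0.1489 mol
Mg²⁺ + 2e⁻ → Mg, so n(e⁻) = 2 × 0.1489 = 0.2978 mol
The cells are in series, so the same charge (and hence the same n(e⁻) = 0.2978 mol) passes through both.
Zn²⁺ + 2e⁻ → Zn, so n(Zn) = 0.2978 / 2 = 0.1489 mol
m(Zn) = 0.1489 × 65.38 = 9.74 g

9.74 g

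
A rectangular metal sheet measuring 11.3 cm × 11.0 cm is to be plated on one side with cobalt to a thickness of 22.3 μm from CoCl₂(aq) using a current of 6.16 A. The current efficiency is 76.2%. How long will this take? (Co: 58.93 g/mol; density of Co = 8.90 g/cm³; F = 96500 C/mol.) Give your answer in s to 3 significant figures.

Plated area = 11.3 × 11.0 = 124.3 cm²
Volume = 124.3 × 22.3×10⁻⁴ cm = 0.2772 cm³
m(Co) = 0.2772 × 8.90 = 2.467 g
n(Co) = 2.467 / 58.93 = 0.04186 mol; n(e⁻) = 2 × 0.04186 = 0.08372 mol
Q = 0.08372 × 96500 / 0.762 = 10600 C
t = 10600 / 6.16 = 1721 s

1720 s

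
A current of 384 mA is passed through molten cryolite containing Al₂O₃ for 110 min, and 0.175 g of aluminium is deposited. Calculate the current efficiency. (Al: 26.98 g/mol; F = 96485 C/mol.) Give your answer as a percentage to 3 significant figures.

74.1%

Q = 0.384 × 6600 = 2534 C
n(e⁻) = 2534 / 96485 = 0.02626 mol
Al³⁺ + 3e⁻ → Al, so theoretical n(Al) = 0.008753 mol → 0.2362 g
Efficiency = 0.175 / 0.2362 = 0.7409 = 74.1%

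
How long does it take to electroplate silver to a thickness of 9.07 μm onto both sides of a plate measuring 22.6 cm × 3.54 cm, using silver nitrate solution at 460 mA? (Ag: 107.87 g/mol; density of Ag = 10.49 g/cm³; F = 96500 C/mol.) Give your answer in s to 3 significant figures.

Plated area = 2 × 22.6 × 3.54 = 160.0 cm²
Volume = 160.0 × 9.07×10⁻⁴ cm = 0.1451 cm³
m(Ag) = 0.1451 × 10.49 = 1.522 g
n(Ag) = 1.522 / 107.87 = 0.01411 mol; n(e⁻) = 0.01411 mol
Q = 0.01411 × 96500 = 1362 C
t = 1362 / 0.460 = 2961 s

2960 s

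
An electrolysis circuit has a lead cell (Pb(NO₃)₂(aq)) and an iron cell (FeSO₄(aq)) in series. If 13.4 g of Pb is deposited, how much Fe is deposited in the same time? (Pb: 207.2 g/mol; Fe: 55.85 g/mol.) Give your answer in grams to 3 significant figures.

3.61 g

n(Pb) = 13.4 / 207.2 = 0.06467 mol
Pb²⁺ + 2e⁻ → Pb, so n(e⁻) = 2 × 0.06467 = 0.1293 mol
Same current for the same time ⇒ same n(e⁻) = 0.1293 mol in both cells.
Fe²⁺ + 2e⁻ → Fe, so n(Fe) = 0.1293 / 2 = 0.06465 mol
m(Fe) = 0.06465 × 55.85 = 3.61 g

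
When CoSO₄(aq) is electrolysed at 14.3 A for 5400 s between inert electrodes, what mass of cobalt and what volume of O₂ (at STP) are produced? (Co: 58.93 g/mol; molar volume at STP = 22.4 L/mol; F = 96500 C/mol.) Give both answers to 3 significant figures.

23.6 g Co; 4.48 L O₂

Q = 14.3 × 5400 = 77220 C; n(e⁻) = 77220 / 96500 = 0.8002 mol
Cathode: Co²⁺ + 2e⁻ → Co → n(Co) = 0.8002/2 = 0.4001 mol → 23.6 g
Anode: 2H₂O → O₂ + 4H⁺ + 4e⁻ → n(O₂) = 0.8002/4 = 0.2001 mol → 4.48 L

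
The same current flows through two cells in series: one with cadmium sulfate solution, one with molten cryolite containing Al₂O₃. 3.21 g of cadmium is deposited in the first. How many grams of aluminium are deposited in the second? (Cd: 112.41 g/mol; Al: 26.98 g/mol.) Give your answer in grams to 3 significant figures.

n(Cd) = 3.21 / 112.41 = 0.02856 mol
Cd²⁺ + 2e⁻ → Cd, so n(e⁻) = 2 × 0.02856 = 0.05712 mol
Same current for the same time ⇒ same n(e⁻) = 0.05712 mol in both cells.
Al³⁺ + 3e⁻ → Al, so n(Al) = 0.05712 / 3 = 0.01904 mol
m(Al) = 0.01904 × 26.98 = 0.514 g

0.514 g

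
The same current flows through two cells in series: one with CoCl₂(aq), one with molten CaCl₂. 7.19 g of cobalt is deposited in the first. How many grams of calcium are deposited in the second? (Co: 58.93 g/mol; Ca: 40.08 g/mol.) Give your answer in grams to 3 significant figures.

n(Co) = 7.19 / 58.93 = 0.1220 mol
Co²⁺ + 2e⁻ → Co, so n(e⁻) = 2 × 0.1220 = 0.2440 mol
In series, the same 0.2440 mol of electrons flows through the second cell.
Ca²⁺ + 2e⁻ → Ca, so n(Ca) = 0.2440 / 2 = 0.1220 mol
m(Ca) = 0.1220 × 40.08 = 4.89 g

4.89 g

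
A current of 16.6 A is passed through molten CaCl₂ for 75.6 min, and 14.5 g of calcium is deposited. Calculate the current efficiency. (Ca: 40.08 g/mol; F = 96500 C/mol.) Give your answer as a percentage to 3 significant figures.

Q = 16.6 × 4536 = 75300 C
n(e⁻) = 75300 / 96500 = 0.7803 mol
Ca²⁺ + 2e⁻ → Ca, so theoretical n(Ca) = 0.3902 mol → 15.64 g
Efficiency = 14.5 / 15.64 = 0.9271 = 92.7%

92.7%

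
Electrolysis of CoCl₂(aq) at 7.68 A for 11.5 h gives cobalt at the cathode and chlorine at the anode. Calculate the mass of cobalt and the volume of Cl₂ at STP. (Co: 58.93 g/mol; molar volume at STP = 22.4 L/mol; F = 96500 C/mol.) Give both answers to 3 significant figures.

Q = 7.68 × 41400 = 3.180×10^5 C; n(e⁻) = 3.180×10^5 / 96500 = 3.295 mol
Cathode: Co²⁺ + 2e⁻ → Co → n(Co) = 3.295/2 = 1.648 mol → 97.1 g
Anode: 2Cl⁻ → Cl₂ + 2e⁻ → n(Cl₂) = 3.295/2 = 1.648 mol → 36.9 L

97.1 g Co; 36.9 L Cl₂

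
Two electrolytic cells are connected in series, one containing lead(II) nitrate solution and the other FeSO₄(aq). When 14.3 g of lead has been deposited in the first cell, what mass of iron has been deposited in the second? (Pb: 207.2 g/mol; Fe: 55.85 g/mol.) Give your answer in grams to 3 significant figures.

3.85 g

n(Pb) = 14.3 / 207.2 = 0.06902 mol
Pb²⁺ + 2e⁻ → Pb, so n(e⁻) = 2 × 0.06902 = 0.1380 mol
The cells are in series, so the same charge (and hence the same n(e⁻) = 0.1380 mol) passes through both.
Fe²⁺ + 2e⁻ → Fe, so n(Fe) = 0.1380 / 2 = 0.06900 mol
m(Fe) = 0.06900 × 55.85 = 3.85 g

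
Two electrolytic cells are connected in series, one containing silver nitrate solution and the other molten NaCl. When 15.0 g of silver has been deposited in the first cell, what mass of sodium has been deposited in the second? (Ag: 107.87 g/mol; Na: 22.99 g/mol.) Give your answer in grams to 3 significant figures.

3.20 g

n(Ag) = 15.0 / 107.87 = 0.1391 mol
Ag⁺ + e⁻ → Ag, so n(e⁻) = 0.1391 mol
Since the cells are in series, n(e⁻) in the Na cell is also 0.1391 mol.
Na⁺ + e⁻ → Na, so n(Na) = 0.1391 mol
m(Na) = 0.1391 × 22.99 = 3.20 g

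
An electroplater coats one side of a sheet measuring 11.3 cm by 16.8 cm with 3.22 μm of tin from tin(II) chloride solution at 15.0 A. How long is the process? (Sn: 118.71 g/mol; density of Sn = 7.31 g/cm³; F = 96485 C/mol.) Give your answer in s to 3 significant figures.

48.4 s

Plated area = 11.3 × 16.8 = 189.8 cm²
Volume = 189.8 × 3.22×10⁻⁴ cm = 0.06112 cm³
m(Sn) = 0.06112 × 7.31 = 0.4468 g
n(Sn) = 0.4468 / 118.71 = 0.003764 mol; n(e⁻) = 2 × 0.003764 = 0.007528 mol
Q = 0.007528 × 96485 = 726.3 C
t = 726.3 / 15.0 = 48.42 s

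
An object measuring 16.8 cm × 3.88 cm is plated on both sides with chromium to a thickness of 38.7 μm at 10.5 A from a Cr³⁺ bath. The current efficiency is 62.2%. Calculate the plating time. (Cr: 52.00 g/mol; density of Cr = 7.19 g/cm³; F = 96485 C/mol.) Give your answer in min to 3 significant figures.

Plated area = 2 × 16.8 × 3.88 = 130.4 cm²
Volume = 130.4 × 38.7×10⁻⁴ cm = 0.5046 cm³
m(Cr) = 0.5046 × 7.19 = 3.628 g
n(Cr) = 3.628 / 52.00 = 0.06977 mol; n(e⁻) = 3 × 0.06977 = 0.2093 mol
Q = 0.2093 × 96485 / 0.622 = 32470 C
t = 32470 / 10.5 = 3092 s = 51.5 min

51.5 min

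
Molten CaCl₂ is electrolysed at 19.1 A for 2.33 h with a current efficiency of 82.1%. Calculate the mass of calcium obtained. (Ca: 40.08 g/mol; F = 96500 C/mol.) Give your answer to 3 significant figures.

Q = 19.1 × 8388 = 1.602×10^5 C
n(e⁻) = 1.602×10^5 / 96500 = 1.660 mol
Ca²⁺ + 2e⁻ → Ca, so theoretical m(Ca) = 0.8300 × 40.08 = 33.27 g
Actual mass = 82.1% × 33.27 = 27.3 g

27.3 g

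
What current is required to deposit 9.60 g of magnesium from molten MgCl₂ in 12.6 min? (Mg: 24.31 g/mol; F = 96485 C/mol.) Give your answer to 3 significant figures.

101 A

n(Mg) = 9.60 / 24.31 = 0.3949 mol
Mg²⁺ + 2e⁻ → Mg, so n(e⁻) = 2 × 0.3949 = 0.7898 mol
Q = 0.7898 × 96485 = 76200 C
I = Q / t = 76200 / 756 s = 101 A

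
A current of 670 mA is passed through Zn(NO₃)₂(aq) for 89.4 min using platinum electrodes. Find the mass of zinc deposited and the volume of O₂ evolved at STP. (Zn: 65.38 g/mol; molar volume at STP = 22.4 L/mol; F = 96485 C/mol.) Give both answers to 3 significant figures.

1.22 g Zn; 0.209 L O₂

Q = 0.670 × 5364 = 3594 C; n(e⁻) = 3594 / 96485 = 0.03725 mol
Cathode: Zn²⁺ + 2e⁻ → Zn → n(Zn) = 0.03725/2 = 0.01863 mol → 1.22 g
Anode: 2H₂O → O₂ + 4H⁺ + 4e⁻ → n(O₂) = 0.03725/4 = 0.009313 mol → 0.209 L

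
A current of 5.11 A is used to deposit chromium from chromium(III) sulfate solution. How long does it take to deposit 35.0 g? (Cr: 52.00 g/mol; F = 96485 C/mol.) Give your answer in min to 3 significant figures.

635 min

n(Cr) = 35.0 / 52.00 = 0.6731 mol
Cr³⁺ + 3e⁻ → Cr, so n(e⁻) = 3 × 0.6731 = 2.019 mol
Q = 2.019 × 96485 = 1.948×10^5 C
t = Q / I = 1.948×10^5 / 5.11 = 38120 s = 635 min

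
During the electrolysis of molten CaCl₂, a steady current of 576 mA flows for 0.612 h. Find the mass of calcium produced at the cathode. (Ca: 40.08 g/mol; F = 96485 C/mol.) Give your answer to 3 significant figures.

Q = 0.576 A × 2203.2 s = 1269 C
n(e⁻) = Q/F = 1269/96485 = 0.01315 mol
Ca²⁺ + 2e⁻ → Ca, so n(Ca) = 0.01315 / 2 = 0.006575 mol
m = 0.006575 × 40.08 = 0.264 g

0.264 g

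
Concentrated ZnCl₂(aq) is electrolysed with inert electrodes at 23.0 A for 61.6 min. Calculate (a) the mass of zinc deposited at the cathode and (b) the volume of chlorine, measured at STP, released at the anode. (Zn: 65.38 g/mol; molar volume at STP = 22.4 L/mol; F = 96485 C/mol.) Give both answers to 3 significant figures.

28.8 g Zn; 9.87 L Cl₂

Q = 23.0 × 3696 = 85010 C; n(e⁻) = 85010 / 96485 = 0.8811 mol
Cathode: Zn²⁺ + 2e⁻ → Zn → n(Zn) = 0.8811/2 = 0.4406 mol → 28.8 g
Anode: 2Cl⁻ → Cl₂ + 2e⁻ → n(Cl₂) = 0.8811/2 = 0.4406 mol → 9.87 L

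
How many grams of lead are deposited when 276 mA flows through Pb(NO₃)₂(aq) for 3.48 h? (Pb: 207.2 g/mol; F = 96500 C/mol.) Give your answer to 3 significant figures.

3.71 g

Q = It = 0.276 × 12528 = 3458 C
Moles of electrons = 3458 / 96500 = 0.03583 mol
Pb²⁺ + 2e⁻ → Pb, so n(Pb) = 0.03583 / 2 = 0.01792 mol
m = 0.01792 × 207.2 = 3.71 g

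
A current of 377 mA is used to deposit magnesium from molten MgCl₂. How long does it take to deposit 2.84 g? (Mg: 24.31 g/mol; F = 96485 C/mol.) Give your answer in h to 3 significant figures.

16.6 h

n(Mg) = 2.84 / 24.31 = 0.1168 mol
Mg²⁺ + 2e⁻ → Mg, so n(e⁻) = 2 × 0.1168 = 0.2336 mol
Q = 0.2336 × 96485 = 22540 C
t = Q / I = 22540 / 0.377 = 59790 s = 16.6 h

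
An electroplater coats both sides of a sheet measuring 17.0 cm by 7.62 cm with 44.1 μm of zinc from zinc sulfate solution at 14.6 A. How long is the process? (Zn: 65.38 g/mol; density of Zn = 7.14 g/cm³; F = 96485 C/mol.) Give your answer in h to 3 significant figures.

Plated area = 2 × 17.0 × 7.62 = 259.1 cm²
Volume = 259.1 × 44.1×10⁻⁴ cm = 1.143 cm³
m(Zn) = 1.143 × 7.14 = 8.161 g
n(Zn) = 8.161 / 65.38 = 0.1248 mol; n(e⁻) = 2 × 0.1248 = 0.2496 mol
Q = 0.2496 × 96485 = 24080 C
t = 24080 / 14.6 = 1649 s = 0.458 h

0.458 h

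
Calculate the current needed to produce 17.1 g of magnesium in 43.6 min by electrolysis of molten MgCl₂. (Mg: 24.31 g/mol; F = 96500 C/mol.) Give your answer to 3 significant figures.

51.9 A

n(Mg) = 17.1 / 24.31 = 0.7034 mol
Mg²⁺ + 2e⁻ → Mg, so n(e⁻) = 2 × 0.7034 = 1.407 mol
Q = 1.407 × 96500 = 1.358×10^5 C
I = Q / t = 1.358×10^5 / 2616 s = 51.9 A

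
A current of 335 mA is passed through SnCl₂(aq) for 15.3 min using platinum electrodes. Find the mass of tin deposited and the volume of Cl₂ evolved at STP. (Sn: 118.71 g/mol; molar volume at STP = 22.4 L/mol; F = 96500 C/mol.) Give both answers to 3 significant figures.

Q = 0.335 × 918 = 307.5 C; n(e⁻) = 307.5 / 96500 = 0.003187 mol
Cathode: Sn²⁺ + 2e⁻ → Sn → n(Sn) = 0.003187/2 = 0.001594 mol → 0.189 g
Anode: 2Cl⁻ → Cl₂ + 2e⁻ → n(Cl₂) = 0.003187/2 = 0.001594 mol → 0.0357 L

0.189 g Sn; 0.0357 L Cl₂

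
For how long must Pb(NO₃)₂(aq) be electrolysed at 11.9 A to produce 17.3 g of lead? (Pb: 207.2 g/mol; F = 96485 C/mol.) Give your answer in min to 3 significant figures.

n(Pb) = 17.3 / 207.2 = 0.08349 mol
Pb²⁺ + 2e⁻ → Pb, so n(e⁻) = 2 × 0.08349 = 0.1670 mol
Q = 0.1670 × 96485 = 16110 C
t = Q / I = 16110 / 11.9 = 1354 s = 22.6 min

22.6 min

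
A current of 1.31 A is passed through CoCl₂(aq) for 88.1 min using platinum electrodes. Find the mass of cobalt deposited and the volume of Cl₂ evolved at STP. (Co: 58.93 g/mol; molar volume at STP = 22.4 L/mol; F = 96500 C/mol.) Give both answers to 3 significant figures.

2.11 g Co; 0.804 L Cl₂

Q = 1.31 × 5286 = 6925 C; n(e⁻) = 6925 / 96500 = 0.07176 mol
Cathode: Co²⁺ + 2e⁻ → Co → n(Co) = 0.07176/2 = 0.03588 mol → 2.11 g
Anode: 2Cl⁻ → Cl₂ + 2e⁻ → n(Cl₂) = 0.07176/2 = 0.03588 mol → 0.804 L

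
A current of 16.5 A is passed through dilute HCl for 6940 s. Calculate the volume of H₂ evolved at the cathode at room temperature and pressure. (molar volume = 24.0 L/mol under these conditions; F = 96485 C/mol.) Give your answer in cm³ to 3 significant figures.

14200 cm³

Q = 16.5 A × 6940 s = 1.145×10^5 C
Moles of electrons = 1.145×10^5 / 96485 = 1.187 mol
2H⁺ + 2e⁻ → H₂, so n(H₂) = 1.187 / 2 = 0.5935 mol
V = 0.5935 × 24.0 = 14.24 L
= 14200 cm³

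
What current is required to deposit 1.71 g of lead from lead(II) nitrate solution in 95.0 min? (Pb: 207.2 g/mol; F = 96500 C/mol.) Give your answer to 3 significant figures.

n(Pb) = 1.71 / 207.2 = 0.008253 mol
Pb²⁺ + 2e⁻ → Pb, so n(e⁻) = 2 × 0.008253 = 0.01651 mol
Q = 0.01651 × 96500 = 1593 C
I = Q / t = 1593 / 5700 s = 0.279 A

0.279 A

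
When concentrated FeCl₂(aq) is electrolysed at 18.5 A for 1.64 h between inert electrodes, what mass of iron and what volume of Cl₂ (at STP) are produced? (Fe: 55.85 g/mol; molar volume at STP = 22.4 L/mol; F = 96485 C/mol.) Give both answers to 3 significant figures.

Q = 18.5 × 5904 = 1.092×10^5 C; n(e⁻) = 1.092×10^5 / 96485 = 1.132 mol
Cathode: Fe²⁺ + 2e⁻ → Fe → n(Fe) = 1.132/2 = 0.5660 mol → 31.6 g
Anode: 2Cl⁻ → Cl₂ + 2e⁻ → n(Cl₂) = 1.132/2 = 0.5660 mol → 12.7 L

31.6 g Fe; 12.7 L Cl₂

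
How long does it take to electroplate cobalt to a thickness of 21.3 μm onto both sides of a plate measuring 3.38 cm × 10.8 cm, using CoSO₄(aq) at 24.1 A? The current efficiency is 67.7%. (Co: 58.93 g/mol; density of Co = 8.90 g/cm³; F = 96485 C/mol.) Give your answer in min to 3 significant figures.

Plated area = 2 × 3.38 × 10.8 = 73.01 cm²
Volume = 73.01 × 21.3×10⁻⁴ cm = 0.1555 cm³
m(Co) = 0.1555 × 8.90 = 1.384 g
n(Co) = 1.384 / 58.93 = 0.02349 mol; n(e⁻) = 2 × 0.02349 = 0.04698 mol
Q = 0.04698 × 96485 / 0.677 = 6696 C
t = 6696 / 24.1 = 277.8 s = 4.63 min

4.63 min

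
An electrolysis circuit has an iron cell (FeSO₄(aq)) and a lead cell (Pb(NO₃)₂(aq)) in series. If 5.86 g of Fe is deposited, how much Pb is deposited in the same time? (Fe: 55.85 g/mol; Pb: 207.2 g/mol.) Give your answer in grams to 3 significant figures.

21.7 g

n(Fe) = 5.86 / 55.85 = 0.1049 mol
Fe²⁺ + 2e⁻ → Fe, so n(e⁻) = 2 × 0.1049 = 0.2098 mol
In series, the same 0.2098 mol of electrons flows through the second cell.
Pb²⁺ + 2e⁻ → Pb, so n(Pb) = 0.2098 / 2 = 0.1049 mol
m(Pb) = 0.1049 × 207.2 = 21.7 g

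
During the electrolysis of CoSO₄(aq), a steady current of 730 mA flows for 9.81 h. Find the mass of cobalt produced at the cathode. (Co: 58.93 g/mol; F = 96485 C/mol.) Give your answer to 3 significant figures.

7.87 g

Q = It = 0.730 × 35316 = 25780 C
n(e⁻) = 25780 / 96485 = 0.2672 mol
Co²⁺ + 2e⁻ → Co, so n(Co) = 0.2672 / 2 = 0.1336 mol
m = 0.1336 × 58.93 = 7.87 g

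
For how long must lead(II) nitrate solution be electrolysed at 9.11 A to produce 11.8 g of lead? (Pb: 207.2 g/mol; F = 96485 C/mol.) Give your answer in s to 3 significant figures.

n(Pb) = 11.8 / 207.2 = 0.05695 mol
Pb²⁺ + 2e⁻ → Pb, so n(e⁻) = 2 × 0.05695 = 0.1139 mol
Q = 0.1139 × 96485 = 10990 C
t = Q / I = 10990 / 9.11 = 1206 s

1210 s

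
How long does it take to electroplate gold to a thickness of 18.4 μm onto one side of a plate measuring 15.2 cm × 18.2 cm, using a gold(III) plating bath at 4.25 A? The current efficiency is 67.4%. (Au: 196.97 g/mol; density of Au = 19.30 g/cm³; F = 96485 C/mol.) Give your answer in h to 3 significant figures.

Plated area = 15.2 × 18.2 = 276.6 cm²
Volume = 276.6 × 18.4×10⁻⁴ cm = 0.5089 cm³
m(Au) = 0.5089 × 19.30 = 9.822 g
n(Au) = 9.822 / 196.97 = 0.04987 mol; n(e⁻) = 3 × 0.04987 = 0.1496 mol
Q = 0.1496 × 96485 / 0.674 = 21420 C
t = 21420 / 4.25 = 5040 s = 1.40 h

1.40 h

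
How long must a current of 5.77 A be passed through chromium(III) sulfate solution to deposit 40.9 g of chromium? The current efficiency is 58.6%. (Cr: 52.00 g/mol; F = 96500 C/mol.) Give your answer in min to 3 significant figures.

1120 min

n(Cr) = 40.9 / 52.00 = 0.7865 mol
Cr³⁺ + 3e⁻ → Cr, so n(e⁻) = 3 × 0.7865 = 2.360 mol
Q = 2.360 × 96500 / 0.586 = 3.886×10^5 C
t = Q / I = 3.886×10^5 / 5.77 = 67350 s = 1120 min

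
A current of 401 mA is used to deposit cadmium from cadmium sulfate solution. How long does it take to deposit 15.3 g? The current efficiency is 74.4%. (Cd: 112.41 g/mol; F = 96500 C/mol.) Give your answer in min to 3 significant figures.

1470 min

n(Cd) = 15.3 / 112.41 = 0.1361 mol
Cd²⁺ + 2e⁻ → Cd, so n(e⁻) = 2 × 0.1361 = 0.2722 mol
Q = 0.2722 × 96500 / 0.744 = 35310 C
t = Q / I = 35310 / 0.401 = 88050 s = 1470 min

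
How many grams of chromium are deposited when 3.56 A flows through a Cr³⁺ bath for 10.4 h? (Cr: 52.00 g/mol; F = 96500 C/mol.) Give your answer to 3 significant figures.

Q = It = 3.56 × 37440 = 1.333×10^5 C
n(e⁻) = 1.333×10^5 / 96500 = 1.381 mol
Cr³⁺ + 3e⁻ → Cr, so n(Cr) = 1.381 / 3 = 0.4603 mol
m = 0.4603 × 52.00 = 23.9 g

23.9 g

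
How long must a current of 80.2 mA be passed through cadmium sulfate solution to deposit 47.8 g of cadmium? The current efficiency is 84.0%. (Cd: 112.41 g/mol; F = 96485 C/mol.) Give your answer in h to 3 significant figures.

338 h

n(Cd) = 47.8 / 112.41 = 0.4252 mol
Cd²⁺ + 2e⁻ → Cd, so n(e⁻) = 2 × 0.4252 = 0.8504 mol
Q = 0.8504 × 96485 / 0.840 = 97680 C
t = Q / I = 97680 / 0.0802 = 1.218×10^6 s = 338 h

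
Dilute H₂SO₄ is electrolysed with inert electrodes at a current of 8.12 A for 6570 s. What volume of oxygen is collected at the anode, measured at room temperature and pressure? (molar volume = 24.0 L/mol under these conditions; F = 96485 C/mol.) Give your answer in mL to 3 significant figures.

Charge passed = 8.12 × 6570 = 53350 C
n(e⁻) = 53350 / 96485 = 0.5529 mol
2H₂O → O₂ + 4H⁺ + 4e⁻, so n(O₂) = 0.5529 / 4 = 0.1382 mol
V = 0.1382 × 24.0 = 3.317 L
= 3320 mL

3320 mL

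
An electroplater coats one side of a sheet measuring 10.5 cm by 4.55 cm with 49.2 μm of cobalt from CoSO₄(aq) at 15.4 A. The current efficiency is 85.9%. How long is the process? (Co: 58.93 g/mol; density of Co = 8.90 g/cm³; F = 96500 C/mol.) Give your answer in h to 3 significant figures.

0.144 h

Plated area = 10.5 × 4.55 = 47.78 cm²
Volume = 47.78 × 49.2×10⁻⁴ cm = 0.2351 cm³
m(Co) = 0.2351 × 8.90 = 2.092 g
n(Co) = 2.092 / 58.93 = 0.03550 mol; n(e⁻) = 2 × 0.03550 = 0.07100 mol
Q = 0.07100 × 96500 / 0.859 = 7976 C
t = 7976 / 15.4 = 517.9 s = 0.144 h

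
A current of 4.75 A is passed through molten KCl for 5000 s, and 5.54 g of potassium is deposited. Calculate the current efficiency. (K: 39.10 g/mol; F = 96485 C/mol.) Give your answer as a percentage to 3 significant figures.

Q = 4.75 × 5000 = 23750 C
n(e⁻) = 23750 / 96485 = 0.2462 mol
K⁺ + e⁻ → K, so theoretical n(K) = 0.2462 mol → 9.626 g
Efficiency = 5.54 / 9.626 = 0.5755 = 57.6%

57.6%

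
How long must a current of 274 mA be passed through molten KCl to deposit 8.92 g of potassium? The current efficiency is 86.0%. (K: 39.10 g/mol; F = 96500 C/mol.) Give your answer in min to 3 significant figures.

1560 min

n(K) = 8.92 / 39.10 = 0.2281 mol
K⁺ + e⁻ → K, so n(e⁻) = 0.2281 mol
Q = 0.2281 × 96500 / 0.860 = 25590 C
t = Q / I = 25590 / 0.274 = 93390 s = 1560 min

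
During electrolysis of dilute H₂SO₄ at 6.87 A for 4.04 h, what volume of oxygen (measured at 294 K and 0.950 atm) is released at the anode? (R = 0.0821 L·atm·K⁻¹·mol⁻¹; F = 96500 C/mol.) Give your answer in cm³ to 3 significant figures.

6580 cm³

Charge passed = 6.87 × 14544 = 99920 C
Moles of electrons = 99920 / 96500 = 1.035 mol
2H₂O → O₂ + 4H⁺ + 4e⁻, so n(O₂) = 1.035 / 4 = 0.2588 mol
V = nRT/P = 0.2588 × 0.0821 × 294 / 0.950 = 6.576 L
= 6580 cm³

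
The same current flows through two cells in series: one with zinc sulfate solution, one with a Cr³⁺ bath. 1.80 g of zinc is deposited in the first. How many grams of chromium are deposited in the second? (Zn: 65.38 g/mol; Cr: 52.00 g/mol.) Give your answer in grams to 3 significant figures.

0.954 g

n(Zn) = 1.80 / 65.38 = 0.02753 mol
Zn²⁺ + 2e⁻ → Zn, so n(e⁻) = 2 × 0.02753 = 0.05506 mol
Same current for the same time ⇒ same n(e⁻) = 0.05506 mol in both cells.
Cr³⁺ + 3e⁻ → Cr, so n(Cr) = 0.05506 / 3 = 0.01835 mol
m(Cr) = 0.01835 × 52.00 = 0.954 g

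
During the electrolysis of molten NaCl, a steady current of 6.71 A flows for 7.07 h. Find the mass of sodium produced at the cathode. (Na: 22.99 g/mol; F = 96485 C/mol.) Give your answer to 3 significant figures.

40.7 g

Q = 6.71 A × 25452 s = 1.708×10^5 C
n(e⁻) = Q/F = 1.708×10^5/96485 = 1.770 mol
Na⁺ + e⁻ → Na, so n(Na) = 1.770 mol
m = 1.770 × 22.99 = 40.7 g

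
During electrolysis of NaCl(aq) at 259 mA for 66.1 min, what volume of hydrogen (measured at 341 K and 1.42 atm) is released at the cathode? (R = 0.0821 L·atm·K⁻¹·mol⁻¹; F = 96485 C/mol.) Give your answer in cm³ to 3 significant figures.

Charge passed = 0.259 × 3966 = 1027 C
n(e⁻) = 1027 / 96485 = 0.01064 mol
2H⁺ + 2e⁻ → H₂, so n(H₂) = 0.01064 / 2 = 0.005320 mol
V = nRT/P = 0.005320 × 0.0821 × 341 / 1.42 = 0.1049 L
= 105 cm³

105 cm³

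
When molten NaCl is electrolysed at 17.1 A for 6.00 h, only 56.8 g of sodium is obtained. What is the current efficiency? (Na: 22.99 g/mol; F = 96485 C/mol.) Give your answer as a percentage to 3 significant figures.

64.5%

Q = 17.1 × 21600 = 3.694×10^5 C
n(e⁻) = 3.694×10^5 / 96485 = 3.829 mol
Na⁺ + e⁻ → Na, so theoretical n(Na) = 3.829 mol → 88.03 g
Efficiency = 56.8 / 88.03 = 0.6452 = 64.5%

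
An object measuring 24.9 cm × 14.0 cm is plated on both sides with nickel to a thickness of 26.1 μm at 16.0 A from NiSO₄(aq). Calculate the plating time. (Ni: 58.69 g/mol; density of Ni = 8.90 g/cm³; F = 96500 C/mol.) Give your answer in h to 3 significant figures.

0.925 h

Plated area = 2 × 24.9 × 14.0 = 697.2 cm²
Volume = 697.2 × 26.1×10⁻⁴ cm = 1.820 cm³
m(Ni) = 1.820 × 8.90 = 16.20 g
n(Ni) = 16.20 / 58.69 = 0.2760 mol; n(e⁻) = 2 × 0.2760 = 0.5520 mol
Q = 0.5520 × 96500 = 53270 C
t = 53270 / 16.0 = 3329 s = 0.925 h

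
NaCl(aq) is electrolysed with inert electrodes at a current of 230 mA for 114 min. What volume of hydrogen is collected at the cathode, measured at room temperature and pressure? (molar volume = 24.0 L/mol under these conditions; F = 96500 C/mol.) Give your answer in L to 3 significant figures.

Q = It = 0.230 × 6840 = 1573 C
n(e⁻) = 1573 / 96500 = 0.01630 mol
2H⁺ + 2e⁻ → H₂, so n(H₂) = 0.01630 / 2 = 0.008150 mol
V = 0.008150 × 24.0 = 0.1956 L

0.196 L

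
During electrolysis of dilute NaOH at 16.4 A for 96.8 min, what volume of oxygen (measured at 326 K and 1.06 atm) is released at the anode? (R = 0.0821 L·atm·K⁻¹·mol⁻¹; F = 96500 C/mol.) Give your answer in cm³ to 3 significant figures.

6230 cm³

Charge passed = 16.4 × 5808 = 95250 C
n(e⁻) = 95250 / 96500 = 0.9870 mol
2H₂O → O₂ + 4H⁺ + 4e⁻, so n(O₂) = 0.9870 / 4 = 0.2468 mol
V = nRT/P = 0.2468 × 0.0821 × 326 / 1.06 = 6.232 L
= 6230 cm³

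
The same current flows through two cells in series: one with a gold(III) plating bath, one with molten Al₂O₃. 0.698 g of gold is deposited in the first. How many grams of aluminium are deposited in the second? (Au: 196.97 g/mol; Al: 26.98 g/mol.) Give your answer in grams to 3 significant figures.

n(Au) = 0.698 / 196.97 = 0.003544 mol
Au³⁺ + 3e⁻ → Au, so n(e⁻) = 3 × 0.003544 = 0.01063 mol
Since the cells are in series, n(e⁻) in the Al cell is also 0.01063 mol.
Al³⁺ + 3e⁻ → Al, so n(Al) = 0.01063 / 3 = 0.003543 mol
m(Al) = 0.003543 × 26.98 = 0.0956 g

0.0956 g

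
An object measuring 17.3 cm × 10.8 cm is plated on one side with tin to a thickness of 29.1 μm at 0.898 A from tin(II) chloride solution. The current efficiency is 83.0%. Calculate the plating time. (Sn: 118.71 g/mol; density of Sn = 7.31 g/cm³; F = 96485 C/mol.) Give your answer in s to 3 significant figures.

Plated area = 17.3 × 10.8 = 186.8 cm²
Volume = 186.8 × 29.1×10⁻⁴ cm = 0.5436 cm³
m(Sn) = 0.5436 × 7.31 = 3.974 g
n(Sn) = 3.974 / 118.71 = 0.03348 mol; n(e⁻) = 2 × 0.03348 = 0.06696 mol
Q = 0.06696 × 96485 / 0.830 = 7784 C
t = 7784 / 0.898 = 8668 s

8670 s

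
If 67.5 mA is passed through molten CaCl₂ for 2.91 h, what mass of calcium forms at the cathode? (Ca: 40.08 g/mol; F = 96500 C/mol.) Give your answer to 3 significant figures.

0.147 g

Charge passed = 0.0675 × 10476 = 707.1 C
n(e⁻) = Q/F = 707.1/96500 = 0.007327 mol
Ca²⁺ + 2e⁻ → Ca, so n(Ca) = 0.007327 / 2 = 0.003664 mol
m = 0.003664 × 40.08 = 0.147 g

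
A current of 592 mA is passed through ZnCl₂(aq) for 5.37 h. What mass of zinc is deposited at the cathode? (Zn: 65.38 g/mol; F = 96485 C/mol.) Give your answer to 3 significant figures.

Q = It = 0.592 × 19332 = 11440 C
Moles of electrons = 11440 / 96485 = 0.1186 mol
Zn²⁺ + 2e⁻ → Zn, so n(Zn) = 0.1186 / 2 = 0.05930 mol
m = 0.05930 × 65.38 = 3.88 g

3.88 g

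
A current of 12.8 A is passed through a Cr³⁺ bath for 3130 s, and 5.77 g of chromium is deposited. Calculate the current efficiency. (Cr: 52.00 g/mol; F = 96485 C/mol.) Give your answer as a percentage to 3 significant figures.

Q = 12.8 × 3130 = 40060 C
n(e⁻) = 40060 / 96485 = 0.4152 mol
Cr³⁺ + 3e⁻ → Cr, so theoretical n(Cr) = 0.1384 mol → 7.197 g
Efficiency = 5.77 / 7.197 = 0.8017 = 80.2%

80.2%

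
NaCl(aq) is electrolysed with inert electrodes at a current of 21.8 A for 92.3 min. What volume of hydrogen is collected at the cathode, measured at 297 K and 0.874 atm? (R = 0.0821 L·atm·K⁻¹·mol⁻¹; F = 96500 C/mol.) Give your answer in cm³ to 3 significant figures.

Q = 21.8 A × 5538 s = 1.207×10^5 C
n(e⁻) = 1.207×10^5 / 96500 = 1.251 mol
2H⁺ + 2e⁻ → H₂, so n(H₂) = 1.251 / 2 = 0.6255 mol
V = nRT/P = 0.6255 × 0.0821 × 297 / 0.874 = 17.45 L
= 17500 cm³

17500 cm³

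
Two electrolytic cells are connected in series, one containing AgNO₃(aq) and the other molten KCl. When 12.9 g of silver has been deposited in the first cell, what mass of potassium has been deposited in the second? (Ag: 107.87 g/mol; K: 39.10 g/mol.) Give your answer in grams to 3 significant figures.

n(Ag) = 12.9 / 107.87 = 0.1196 mol
Ag⁺ + e⁻ → Ag, so n(e⁻) = 0.1196 mol
Same current for the same time ⇒ same n(e⁻) = 0.1196 mol in both cells.
K⁺ + e⁻ → K, so n(K) = 0.1196 mol
m(K) = 0.1196 × 39.10 = 4.68 g

4.68 g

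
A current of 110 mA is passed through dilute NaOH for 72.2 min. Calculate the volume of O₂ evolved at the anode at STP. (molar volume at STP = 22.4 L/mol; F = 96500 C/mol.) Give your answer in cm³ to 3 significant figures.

27.7 cm³

Q = 0.110 A × 4332 s = 476.5 C
Moles of electrons = 476.5 / 96500 = 0.004938 mol
2H₂O → O₂ + 4H⁺ + 4e⁻, so n(O₂) = 0.004938 / 4 = 0.001235 mol
V = 0.001235 × 22.4 = 0.02766 L
= 27.7 cm³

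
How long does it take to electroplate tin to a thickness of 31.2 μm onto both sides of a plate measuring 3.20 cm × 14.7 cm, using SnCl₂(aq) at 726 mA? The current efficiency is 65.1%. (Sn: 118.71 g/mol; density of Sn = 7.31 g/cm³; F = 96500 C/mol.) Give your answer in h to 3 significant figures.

Plated area = 2 × 3.20 × 14.7 = 94.08 cm²
Volume = 94.08 × 31.2×10⁻⁴ cm = 0.2935 cm³
m(Sn) = 0.2935 × 7.31 = 2.145 g
n(Sn) = 2.145 / 118.71 = 0.01807 mol; n(e⁻) = 2 × 0.01807 = 0.03614 mol
Q = 0.03614 × 96500 / 0.651 = 5357 C
t = 5357 / 0.726 = 7379 s = 2.05 h

2.05 h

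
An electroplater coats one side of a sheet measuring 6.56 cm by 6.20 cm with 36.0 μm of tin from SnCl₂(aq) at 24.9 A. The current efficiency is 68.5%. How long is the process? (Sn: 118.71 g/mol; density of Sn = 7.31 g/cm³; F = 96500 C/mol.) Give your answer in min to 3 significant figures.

1.70 min

Plated area = 6.56 × 6.20 = 40.67 cm²
Volume = 40.67 × 36.0×10⁻⁴ cm = 0.1464 cm³
m(Sn) = 0.1464 × 7.31 = 1.070 g
n(Sn) = 1.070 / 118.71 = 0.009014 mol; n(e⁻) = 2 × 0.009014 = 0.01803 mol
Q = 0.01803 × 96500 / 0.685 = 2540 C
t = 2540 / 24.9 = 102.0 s = 1.70 min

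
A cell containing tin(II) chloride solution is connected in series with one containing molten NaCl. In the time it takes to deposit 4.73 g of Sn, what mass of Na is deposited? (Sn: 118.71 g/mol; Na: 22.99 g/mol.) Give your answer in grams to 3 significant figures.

n(Sn) = 4.73 / 118.71 = 0.03985 mol
Sn²⁺ + 2e⁻ → Sn, so n(e⁻) = 2 × 0.03985 = 0.07970 mol
The cells are in series, so the same charge (and hence the same n(e⁻) = 0.07970 mol) passes through both.
Na⁺ + e⁻ → Na, so n(Na) = 0.07970 mol
m(Na) = 0.07970 × 22.99 = 1.83 g

1.83 g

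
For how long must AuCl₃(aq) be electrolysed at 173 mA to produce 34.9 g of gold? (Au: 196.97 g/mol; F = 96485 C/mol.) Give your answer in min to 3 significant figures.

4940 min

n(Au) = 34.9 / 196.97 = 0.1772 mol
Au³⁺ + 3e⁻ → Au, so n(e⁻) = 3 × 0.1772 = 0.5316 mol
Q = 0.5316 × 96485 = 51290 C
t = Q / I = 51290 / 0.173 = 2.965×10^5 s = 4940 min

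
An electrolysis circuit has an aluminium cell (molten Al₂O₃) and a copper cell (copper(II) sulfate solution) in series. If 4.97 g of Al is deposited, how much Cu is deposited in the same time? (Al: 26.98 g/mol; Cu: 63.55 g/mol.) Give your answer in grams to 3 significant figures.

17.6 g

n(Al) = 4.97 / 26.98 = 0.1842 mol
Al³⁺ + 3e⁻ → Al, so n(e⁻) = 3 × 0.1842 = 0.5526 mol
The cells are in series, so the same charge (and hence the same n(e⁻) = 0.5526 mol) passes through both.
Cu²⁺ + 2e⁻ → Cu, so n(Cu) = 0.5526 / 2 = 0.2763 mol
m(Cu) = 0.2763 × 63.55 = 17.6 g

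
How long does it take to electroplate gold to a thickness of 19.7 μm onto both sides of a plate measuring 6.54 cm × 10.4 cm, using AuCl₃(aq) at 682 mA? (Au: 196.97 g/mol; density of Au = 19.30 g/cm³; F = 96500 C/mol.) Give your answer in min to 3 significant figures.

Plated area = 2 × 6.54 × 10.4 = 136.0 cm²
Volume = 136.0 × 19.7×10⁻⁴ cm = 0.2679 cm³
m(Au) = 0.2679 × 19.30 = 5.170 g
n(Au) = 5.170 / 196.97 = 0.02625 mol; n(e⁻) = 3 × 0.02625 = 0.07875 mol
Q = 0.07875 × 96500 = 7599 C
t = 7599 / 0.682 = 11140 s = 186 min

186 min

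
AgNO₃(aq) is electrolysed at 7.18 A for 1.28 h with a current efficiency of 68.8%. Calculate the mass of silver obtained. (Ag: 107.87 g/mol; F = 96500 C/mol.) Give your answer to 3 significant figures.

Q = 7.18 × 4608 = 33090 C
n(e⁻) = 33090 / 96500 = 0.3429 mol
Ag⁺ + e⁻ → Ag, so theoretical m(Ag) = 0.3429 × 107.87 = 36.99 g
Actual mass = 68.8% × 36.99 = 25.4 g

25.4 g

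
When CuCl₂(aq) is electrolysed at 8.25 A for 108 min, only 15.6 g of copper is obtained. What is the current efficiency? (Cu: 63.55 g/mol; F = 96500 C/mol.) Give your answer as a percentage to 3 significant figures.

88.6%

Q = 8.25 × 6480 = 53460 C
n(e⁻) = 53460 / 96500 = 0.5540 mol
Cu²⁺ + 2e⁻ → Cu, so theoretical n(Cu) = 0.2770 mol → 17.60 g
Efficiency = 15.6 / 17.60 = 0.8864 = 88.6%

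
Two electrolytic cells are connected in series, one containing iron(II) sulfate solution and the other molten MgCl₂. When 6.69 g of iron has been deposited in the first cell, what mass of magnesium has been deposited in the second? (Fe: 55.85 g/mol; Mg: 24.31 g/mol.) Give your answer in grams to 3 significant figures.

n(Fe) = 6.69 / 55.85 = 0.1198 mol
Fe²⁺ + 2e⁻ → Fe, so n(e⁻) = 2 × 0.1198 = 0.2396 mol
The cells are in series, so the same charge (and hence the same n(e⁻) = 0.2396 mol) passes through both.
Mg²⁺ + 2e⁻ → Mg, so n(Mg) = 0.2396 / 2 = 0.1198 mol
m(Mg) = 0.1198 × 24.31 = 2.91 g

2.91 g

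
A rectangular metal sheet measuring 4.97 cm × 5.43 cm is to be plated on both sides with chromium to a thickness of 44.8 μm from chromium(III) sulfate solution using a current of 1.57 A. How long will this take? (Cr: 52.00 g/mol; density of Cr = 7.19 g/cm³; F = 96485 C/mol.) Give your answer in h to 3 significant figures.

Plated area = 2 × 4.97 × 5.43 = 53.97 cm²
Volume = 53.97 × 44.8×10⁻⁴ cm = 0.2418 cm³
m(Cr) = 0.2418 × 7.19 = 1.739 g
n(Cr) = 1.739 / 52.00 = 0.03344 mol; n(e⁻) = 3 × 0.03344 = 0.1003 mol
Q = 0.1003 × 96485 = 9677 C
t = 9677 / 1.57 = 6164 s = 1.71 h

1.71 h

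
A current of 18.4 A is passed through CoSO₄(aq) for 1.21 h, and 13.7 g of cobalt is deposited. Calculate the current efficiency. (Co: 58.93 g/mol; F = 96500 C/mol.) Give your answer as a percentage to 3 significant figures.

56.0%

Q = 18.4 × 4356 = 80150 C
n(e⁻) = 80150 / 96500 = 0.8306 mol
Co²⁺ + 2e⁻ → Co, so theoretical n(Co) = 0.4153 mol → 24.47 g
Efficiency = 13.7 / 24.47 = 0.5599 = 56.0%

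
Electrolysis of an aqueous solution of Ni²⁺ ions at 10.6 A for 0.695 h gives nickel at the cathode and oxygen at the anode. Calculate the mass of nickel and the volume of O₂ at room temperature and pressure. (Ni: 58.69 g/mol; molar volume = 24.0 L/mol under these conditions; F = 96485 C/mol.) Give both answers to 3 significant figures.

8.07 g Ni; 1.65 L O₂

Q = 10.6 × 2502 = 26520 C; n(e⁻) = 26520 / 96485 = 0.2749 mol
Cathode: Ni²⁺ + 2e⁻ → Ni → n(Ni) = 0.2749/2 = 0.1375 mol → 8.07 g
Anode: 2H₂O → O₂ + 4H⁺ + 4e⁻ → n(O₂) = 0.2749/4 = 0.06873 mol → 1.65 L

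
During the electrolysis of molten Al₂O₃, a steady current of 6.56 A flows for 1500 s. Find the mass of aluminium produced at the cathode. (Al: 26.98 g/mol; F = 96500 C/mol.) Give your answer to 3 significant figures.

0.917 g

Q = It = 6.56 × 1500 = 9840 C
n(e⁻) = 9840 / 96500 = 0.1020 mol
Al³⁺ + 3e⁻ → Al, so n(Al) = 0.1020 / 3 = 0.03400 mol
m = 0.03400 × 26.98 = 0.917 g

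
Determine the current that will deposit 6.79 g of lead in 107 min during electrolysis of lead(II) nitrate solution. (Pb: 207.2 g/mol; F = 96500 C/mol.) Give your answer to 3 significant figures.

0.985 A

n(Pb) = 6.79 / 207.2 = 0.03277 mol
Pb²⁺ + 2e⁻ → Pb, so n(e⁻) = 2 × 0.03277 = 0.06554 mol
Q = 0.06554 × 96500 = 6325 C
I = Q / t = 6325 / 6420 s = 0.985 A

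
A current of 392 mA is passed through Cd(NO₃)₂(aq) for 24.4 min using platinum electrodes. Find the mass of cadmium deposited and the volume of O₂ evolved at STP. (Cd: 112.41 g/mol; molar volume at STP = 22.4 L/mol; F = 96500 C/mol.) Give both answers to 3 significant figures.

0.334 g Cd; 0.0333 L O₂

Q = 0.392 × 1464 = 573.9 C; n(e⁻) = 573.9 / 96500 = 0.005947 mol
Cathode: Cd²⁺ + 2e⁻ → Cd → n(Cd) = 0.005947/2 = 0.002974 mol → 0.334 g
Anode: 2H₂O → O₂ + 4H⁺ + 4e⁻ → n(O₂) = 0.005947/4 = 0.001487 mol → 0.0333 L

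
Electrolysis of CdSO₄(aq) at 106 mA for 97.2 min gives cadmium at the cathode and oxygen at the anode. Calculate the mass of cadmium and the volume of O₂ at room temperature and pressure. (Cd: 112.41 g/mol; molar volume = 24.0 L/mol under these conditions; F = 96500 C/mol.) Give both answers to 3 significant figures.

Q = 0.106 × 5832 = 618.2 C; n(e⁻) = 618.2 / 96500 = 0.006406 mol
Cathode: Cd²⁺ + 2e⁻ → Cd → n(Cd) = 0.006406/2 = 0.003203 mol → 0.360 g
Anode: 2H₂O → O₂ + 4H⁺ + 4e⁻ → n(O₂) = 0.006406/4 = 0.001602 mol → 0.0384 L

0.360 g Cd; 0.0384 L O₂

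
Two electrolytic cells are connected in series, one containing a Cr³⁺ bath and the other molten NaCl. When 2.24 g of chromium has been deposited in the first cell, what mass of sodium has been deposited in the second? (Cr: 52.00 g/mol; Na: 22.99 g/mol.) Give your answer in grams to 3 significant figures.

2.97 g

n(Cr) = 2.24 / 52.00 = 0.04308 mol
Cr³⁺ + 3e⁻ → Cr, so n(e⁻) = 3 × 0.04308 = 0.1292 mol
In series, the same 0.1292 mol of electrons flows through the second cell.
Na⁺ + e⁻ → Na, so n(Na) = 0.1292 mol
m(Na) = 0.1292 × 22.99 = 2.97 g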